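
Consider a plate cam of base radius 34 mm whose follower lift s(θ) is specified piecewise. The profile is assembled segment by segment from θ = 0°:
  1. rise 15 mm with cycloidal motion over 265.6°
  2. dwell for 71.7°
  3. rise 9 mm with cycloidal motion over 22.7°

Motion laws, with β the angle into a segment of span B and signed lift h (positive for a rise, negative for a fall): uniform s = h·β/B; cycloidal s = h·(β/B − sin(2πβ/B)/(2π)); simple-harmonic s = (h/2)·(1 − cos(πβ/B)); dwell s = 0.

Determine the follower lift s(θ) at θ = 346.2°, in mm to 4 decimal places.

seg 1 [0°–265.6°] cycloidal, h=15: full span → s += 15 → s = 15.0000
seg 2 [265.6°–337.3°] dwell: s stays 15.0000
seg 3 [337.3°–360°] cycloidal, h=9: θ=346.2° here. β=8.9, B=22.7. 9·(0.3921 − sin(2π·0.3921)/(2π)) = 2.6300 → s = 17.6300

17.6300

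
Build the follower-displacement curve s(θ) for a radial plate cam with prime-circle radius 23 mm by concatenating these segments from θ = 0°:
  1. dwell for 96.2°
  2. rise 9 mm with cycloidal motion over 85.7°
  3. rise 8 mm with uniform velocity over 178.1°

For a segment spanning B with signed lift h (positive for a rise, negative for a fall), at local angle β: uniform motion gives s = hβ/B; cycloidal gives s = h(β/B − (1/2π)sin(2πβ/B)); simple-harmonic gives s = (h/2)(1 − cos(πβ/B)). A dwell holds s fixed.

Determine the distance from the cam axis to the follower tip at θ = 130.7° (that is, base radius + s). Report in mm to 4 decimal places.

seg 1 [0°–96.2°] dwell: s stays 0.0000
seg 2 [96.2°–181.9°] cycloidal, h=9: θ=130.7° here. β=34.5, B=85.7. 9·(0.4026 − sin(2π·0.4026)/(2π)) = 2.8000 → s = 2.8000
radial distance = base radius + s = 23 + 2.8000 = 25.8000

25.8000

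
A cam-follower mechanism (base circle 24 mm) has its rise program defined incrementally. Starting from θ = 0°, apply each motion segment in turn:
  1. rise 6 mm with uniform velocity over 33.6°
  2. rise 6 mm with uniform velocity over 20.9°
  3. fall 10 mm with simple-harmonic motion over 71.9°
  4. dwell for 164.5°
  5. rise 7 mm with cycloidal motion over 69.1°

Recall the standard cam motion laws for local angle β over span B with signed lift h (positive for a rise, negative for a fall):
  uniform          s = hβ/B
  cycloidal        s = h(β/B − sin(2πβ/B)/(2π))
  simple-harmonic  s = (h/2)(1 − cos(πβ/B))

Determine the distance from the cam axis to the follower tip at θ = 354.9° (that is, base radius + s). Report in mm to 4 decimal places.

seg 1 [0°–33.6°] uniform, h=6: full span → s += 6 → s = 6.0000
seg 2 [33.6°–54.5°] uniform, h=6: full span → s += 6 → s = 12.0000
seg 3 [54.5°–126.4°] simple-harmonic, h=-10: full span → s += -10 → s = 2.0000
seg 4 [126.4°–290.9°] dwell: s stays 2.0000
seg 5 [290.9°–360°] cycloidal, h=7: θ=354.9° here. β=64, B=69.1. 7·(0.9262 − sin(2π·0.9262)/(2π)) = 6.9817 → s = 8.9817
radial distance = base radius + s = 24 + 8.9817 = 32.9817

32.9817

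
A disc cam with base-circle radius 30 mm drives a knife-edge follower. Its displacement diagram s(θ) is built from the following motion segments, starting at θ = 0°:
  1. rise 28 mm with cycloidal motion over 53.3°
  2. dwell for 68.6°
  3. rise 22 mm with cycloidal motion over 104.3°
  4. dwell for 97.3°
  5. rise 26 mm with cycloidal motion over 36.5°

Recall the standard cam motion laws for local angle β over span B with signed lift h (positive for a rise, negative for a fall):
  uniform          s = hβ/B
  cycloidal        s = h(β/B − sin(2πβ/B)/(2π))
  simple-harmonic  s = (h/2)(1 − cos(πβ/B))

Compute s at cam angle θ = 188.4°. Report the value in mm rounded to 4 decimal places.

seg 1 [0°–53.3°] cycloidal, h=28: full span → s += 28 → s = 28.0000
seg 2 [53.3°–121.9°] dwell: s stays 28.0000
seg 3 [121.9°–226.2°] cycloidal, h=22: θ=188.4° here. β=66.5, B=104.3. 22·(0.6376 − sin(2π·0.6376)/(2π)) = 16.6905 → s = 44.6905

44.6905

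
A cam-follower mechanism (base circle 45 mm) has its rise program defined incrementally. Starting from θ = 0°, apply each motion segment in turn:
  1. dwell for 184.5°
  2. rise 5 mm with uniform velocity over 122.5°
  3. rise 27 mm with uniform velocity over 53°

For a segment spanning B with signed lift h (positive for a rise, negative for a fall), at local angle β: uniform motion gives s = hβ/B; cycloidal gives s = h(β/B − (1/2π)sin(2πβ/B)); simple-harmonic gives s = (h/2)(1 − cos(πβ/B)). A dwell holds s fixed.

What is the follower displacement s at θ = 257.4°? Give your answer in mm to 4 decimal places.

seg 1 [0°–184.5°] dwell: s stays 0.0000
seg 2 [184.5°–307°] uniform, h=5: θ=257.4° here. β=72.9, B=122.5. 5·72.9/122.5 = 2.9755 → s = 2.9755

2.9755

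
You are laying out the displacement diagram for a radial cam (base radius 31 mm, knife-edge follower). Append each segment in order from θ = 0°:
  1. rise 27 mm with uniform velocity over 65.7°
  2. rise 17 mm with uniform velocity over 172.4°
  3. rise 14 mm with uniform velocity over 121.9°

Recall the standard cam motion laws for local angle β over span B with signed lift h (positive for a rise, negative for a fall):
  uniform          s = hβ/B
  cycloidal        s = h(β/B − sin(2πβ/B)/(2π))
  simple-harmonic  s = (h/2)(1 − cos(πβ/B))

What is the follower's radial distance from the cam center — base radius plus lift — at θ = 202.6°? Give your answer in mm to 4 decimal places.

seg 1 [0°–65.7°] uniform, h=27: full span → s += 27 → s = 27.0000
seg 2 [65.7°–238.1°] uniform, h=17: θ=202.6° here. β=136.9, B=172.4. 17·136.9/172.4 = 13.4994 → s = 40.4994
radial distance = base radius + s = 31 + 40.4994 = 71.4994

71.4994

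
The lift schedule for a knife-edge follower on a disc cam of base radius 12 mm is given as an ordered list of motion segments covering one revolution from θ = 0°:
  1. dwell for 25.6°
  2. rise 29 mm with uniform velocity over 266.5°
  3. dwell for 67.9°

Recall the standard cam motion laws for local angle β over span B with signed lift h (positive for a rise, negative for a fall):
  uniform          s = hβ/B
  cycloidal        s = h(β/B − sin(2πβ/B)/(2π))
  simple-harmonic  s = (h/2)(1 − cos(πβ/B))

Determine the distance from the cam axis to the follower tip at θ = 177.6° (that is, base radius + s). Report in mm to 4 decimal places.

seg 1 [0°–25.6°] dwell: s stays 0.0000
seg 2 [25.6°–292.1°] uniform, h=29: θ=177.6° here. β=152, B=266.5. 29·152/266.5 = 16.5403 → s = 16.5403
radial distance = base radius + s = 12 + 16.5403 = 28.5403

28.5403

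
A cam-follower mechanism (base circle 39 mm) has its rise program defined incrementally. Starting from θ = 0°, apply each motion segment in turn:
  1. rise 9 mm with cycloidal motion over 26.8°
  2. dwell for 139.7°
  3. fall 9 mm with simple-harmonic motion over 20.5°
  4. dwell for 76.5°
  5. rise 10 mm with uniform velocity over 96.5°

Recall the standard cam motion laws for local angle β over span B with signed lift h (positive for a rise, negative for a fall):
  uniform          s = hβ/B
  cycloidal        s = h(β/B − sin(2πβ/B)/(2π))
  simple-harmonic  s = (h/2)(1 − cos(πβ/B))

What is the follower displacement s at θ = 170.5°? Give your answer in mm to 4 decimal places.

seg 1 [0°–26.8°] cycloidal, h=9: full span → s += 9 → s = 9.0000
seg 2 [26.8°–166.5°] dwell: s stays 9.0000
seg 3 [166.5°–187°] simple-harmonic, h=-9: θ=170.5° here. β=4, B=20.5. -9/2·(1 − cos(π·0.1951)) = -0.8193 → s = 8.1807

8.1807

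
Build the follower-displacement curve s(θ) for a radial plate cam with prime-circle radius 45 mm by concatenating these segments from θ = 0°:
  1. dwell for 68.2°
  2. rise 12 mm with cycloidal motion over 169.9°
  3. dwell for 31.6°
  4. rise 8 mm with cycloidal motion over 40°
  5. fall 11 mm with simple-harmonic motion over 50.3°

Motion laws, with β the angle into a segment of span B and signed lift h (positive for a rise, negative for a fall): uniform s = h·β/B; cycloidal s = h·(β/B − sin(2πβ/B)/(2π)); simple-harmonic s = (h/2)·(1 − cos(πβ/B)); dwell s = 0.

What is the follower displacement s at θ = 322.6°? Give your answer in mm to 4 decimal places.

seg 1 [0°–68.2°] dwell: s stays 0.0000
seg 2 [68.2°–238.1°] cycloidal, h=12: full span → s += 12 → s = 12.0000
seg 3 [238.1°–269.7°] dwell: s stays 12.0000
seg 4 [269.7°–309.7°] cycloidal, h=8: full span → s += 8 → s = 20.0000
seg 5 [309.7°–360°] simple-harmonic, h=-11: θ=322.6° here. β=12.9, B=50.3. -11/2·(1 − cos(π·0.2565)) = -1.6907 → s = 18.3093

18.3093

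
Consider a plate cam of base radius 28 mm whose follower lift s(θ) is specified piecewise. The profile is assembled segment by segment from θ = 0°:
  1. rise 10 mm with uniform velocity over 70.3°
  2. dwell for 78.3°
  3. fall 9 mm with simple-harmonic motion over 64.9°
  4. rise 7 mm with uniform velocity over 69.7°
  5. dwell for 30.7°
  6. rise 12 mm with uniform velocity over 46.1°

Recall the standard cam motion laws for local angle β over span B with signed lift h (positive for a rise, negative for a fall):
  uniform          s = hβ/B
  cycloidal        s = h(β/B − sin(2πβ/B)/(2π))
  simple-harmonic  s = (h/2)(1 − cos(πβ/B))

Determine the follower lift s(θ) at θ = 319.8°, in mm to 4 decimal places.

seg 1 [0°–70.3°] uniform, h=10: full span → s += 10 → s = 10.0000
seg 2 [70.3°–148.6°] dwell: s stays 10.0000
seg 3 [148.6°–213.5°] simple-harmonic, h=-9: full span → s += -9 → s = 1.0000
seg 4 [213.5°–283.2°] uniform, h=7: full span → s += 7 → s = 8.0000
seg 5 [283.2°–313.9°] dwell: s stays 8.0000
seg 6 [313.9°–360°] uniform, h=12: θ=319.8° here. β=5.9, B=46.1. 12·5.9/46.1 = 1.5358 → s = 9.5358

9.5358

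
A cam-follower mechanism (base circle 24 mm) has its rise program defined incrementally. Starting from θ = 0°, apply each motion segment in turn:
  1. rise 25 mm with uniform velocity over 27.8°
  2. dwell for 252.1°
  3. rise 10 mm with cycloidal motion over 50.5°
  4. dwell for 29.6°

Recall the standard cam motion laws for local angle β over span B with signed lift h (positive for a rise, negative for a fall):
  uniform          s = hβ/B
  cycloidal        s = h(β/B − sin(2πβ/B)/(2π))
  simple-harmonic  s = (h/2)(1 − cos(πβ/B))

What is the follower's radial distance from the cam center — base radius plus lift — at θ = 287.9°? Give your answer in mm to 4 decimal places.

seg 1 [0°–27.8°] uniform, h=25: full span → s += 25 → s = 25.0000
seg 2 [27.8°–279.9°] dwell: s stays 25.0000
seg 3 [279.9°–330.4°] cycloidal, h=10: θ=287.9° here. β=8, B=50.5. 10·(0.1584 − sin(2π·0.1584)/(2π)) = 0.2489 → s = 25.2489
radial distance = base radius + s = 24 + 25.2489 = 49.2489

49.2489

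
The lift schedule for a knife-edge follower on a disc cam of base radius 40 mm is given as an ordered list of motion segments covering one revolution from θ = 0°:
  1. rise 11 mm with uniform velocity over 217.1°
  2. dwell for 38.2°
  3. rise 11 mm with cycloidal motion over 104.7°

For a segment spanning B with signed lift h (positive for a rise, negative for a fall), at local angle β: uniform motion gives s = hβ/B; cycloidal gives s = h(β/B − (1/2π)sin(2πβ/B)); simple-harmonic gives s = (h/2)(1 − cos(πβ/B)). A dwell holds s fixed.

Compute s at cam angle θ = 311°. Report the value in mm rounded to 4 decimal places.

seg 1 [0°–217.1°] uniform, h=11: full span → s += 11 → s = 11.0000
seg 2 [217.1°–255.3°] dwell: s stays 11.0000
seg 3 [255.3°–360°] cycloidal, h=11: θ=311° here. β=55.7, B=104.7. 11·(0.5320 − sin(2π·0.5320)/(2π)) = 6.2015 → s = 17.2015

17.2015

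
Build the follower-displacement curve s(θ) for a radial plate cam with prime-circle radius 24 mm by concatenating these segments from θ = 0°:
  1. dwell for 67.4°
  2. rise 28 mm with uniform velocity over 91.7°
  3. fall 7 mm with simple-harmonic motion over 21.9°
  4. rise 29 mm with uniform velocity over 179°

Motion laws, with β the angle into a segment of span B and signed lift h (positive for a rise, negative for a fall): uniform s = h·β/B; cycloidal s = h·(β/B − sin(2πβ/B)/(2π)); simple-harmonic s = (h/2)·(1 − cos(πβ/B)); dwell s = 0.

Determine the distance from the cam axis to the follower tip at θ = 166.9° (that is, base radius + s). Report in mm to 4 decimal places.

seg 1 [0°–67.4°] dwell: s stays 0.0000
seg 2 [67.4°–159.1°] uniform, h=28: full span → s += 28 → s = 28.0000
seg 3 [159.1°–181°] simple-harmonic, h=-7: θ=166.9° here. β=7.8, B=21.9. -7/2·(1 − cos(π·0.3562)) = -1.9717 → s = 26.0283
radial distance = base radius + s = 24 + 26.0283 = 50.0283

50.0283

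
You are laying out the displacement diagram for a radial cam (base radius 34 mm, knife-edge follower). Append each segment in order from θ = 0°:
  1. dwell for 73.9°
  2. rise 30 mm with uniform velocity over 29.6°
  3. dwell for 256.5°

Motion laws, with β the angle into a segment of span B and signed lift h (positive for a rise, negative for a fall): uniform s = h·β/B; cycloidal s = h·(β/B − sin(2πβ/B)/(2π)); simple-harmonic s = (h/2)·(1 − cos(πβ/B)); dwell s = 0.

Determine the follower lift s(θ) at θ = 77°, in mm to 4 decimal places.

seg 1 [0°–73.9°] dwell: s stays 0.0000
seg 2 [73.9°–103.5°] uniform, h=30: θ=77° here. β=3.1, B=29.6. 30·3.1/29.6 = 3.1419 → s = 3.1419

3.1419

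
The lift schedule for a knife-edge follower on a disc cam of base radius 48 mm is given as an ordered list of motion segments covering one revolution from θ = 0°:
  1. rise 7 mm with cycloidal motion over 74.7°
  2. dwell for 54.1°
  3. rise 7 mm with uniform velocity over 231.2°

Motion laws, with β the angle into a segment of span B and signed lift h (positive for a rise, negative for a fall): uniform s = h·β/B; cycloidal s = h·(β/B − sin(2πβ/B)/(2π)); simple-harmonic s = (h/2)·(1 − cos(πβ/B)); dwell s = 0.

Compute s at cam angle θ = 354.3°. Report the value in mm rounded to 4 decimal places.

seg 1 [0°–74.7°] cycloidal, h=7: full span → s += 7 → s = 7.0000
seg 2 [74.7°–128.8°] dwell: s stays 7.0000
seg 3 [128.8°–360°] uniform, h=7: θ=354.3° here. β=225.5, B=231.2. 7·225.5/231.2 = 6.8274 → s = 13.8274

13.8274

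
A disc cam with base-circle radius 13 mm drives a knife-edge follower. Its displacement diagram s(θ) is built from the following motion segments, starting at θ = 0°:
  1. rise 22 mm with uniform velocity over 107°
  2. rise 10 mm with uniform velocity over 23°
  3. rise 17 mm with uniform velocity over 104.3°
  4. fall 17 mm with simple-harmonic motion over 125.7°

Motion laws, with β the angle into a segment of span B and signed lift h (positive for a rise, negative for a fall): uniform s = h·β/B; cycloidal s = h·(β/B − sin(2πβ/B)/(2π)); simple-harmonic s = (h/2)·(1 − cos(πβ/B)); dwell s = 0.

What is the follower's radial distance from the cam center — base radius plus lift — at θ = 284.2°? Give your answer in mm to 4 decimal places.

seg 1 [0°–107°] uniform, h=22: full span → s += 22 → s = 22.0000
seg 2 [107°–130°] uniform, h=10: full span → s += 10 → s = 32.0000
seg 3 [130°–234.3°] uniform, h=17: full span → s += 17 → s = 49.0000
seg 4 [234.3°–360°] simple-harmonic, h=-17: θ=284.2° here. β=49.9, B=125.7. -17/2·(1 − cos(π·0.3970)) = -5.7967 → s = 43.2033
radial distance = base radius + s = 13 + 43.2033 = 56.2033

56.2033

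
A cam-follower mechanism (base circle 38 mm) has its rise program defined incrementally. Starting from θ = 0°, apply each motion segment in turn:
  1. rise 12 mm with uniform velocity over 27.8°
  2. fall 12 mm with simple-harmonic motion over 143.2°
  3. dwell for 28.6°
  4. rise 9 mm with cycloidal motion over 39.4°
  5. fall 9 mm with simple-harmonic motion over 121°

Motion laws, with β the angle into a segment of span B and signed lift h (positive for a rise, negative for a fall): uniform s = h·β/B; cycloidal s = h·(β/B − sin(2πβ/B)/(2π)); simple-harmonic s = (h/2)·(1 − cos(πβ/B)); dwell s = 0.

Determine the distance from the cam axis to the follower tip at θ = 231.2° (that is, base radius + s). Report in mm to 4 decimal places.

seg 1 [0°–27.8°] uniform, h=12: full span → s += 12 → s = 12.0000
seg 2 [27.8°–171°] simple-harmonic, h=-12: full span → s += -12 → s = 0.0000
seg 3 [171°–199.6°] dwell: s stays 0.0000
seg 4 [199.6°–239°] cycloidal, h=9: θ=231.2° here. β=31.6, B=39.4. 9·(0.8020 − sin(2π·0.8020)/(2π)) = 8.5748 → s = 8.5748
radial distance = base radius + s = 38 + 8.5748 = 46.5748

46.5748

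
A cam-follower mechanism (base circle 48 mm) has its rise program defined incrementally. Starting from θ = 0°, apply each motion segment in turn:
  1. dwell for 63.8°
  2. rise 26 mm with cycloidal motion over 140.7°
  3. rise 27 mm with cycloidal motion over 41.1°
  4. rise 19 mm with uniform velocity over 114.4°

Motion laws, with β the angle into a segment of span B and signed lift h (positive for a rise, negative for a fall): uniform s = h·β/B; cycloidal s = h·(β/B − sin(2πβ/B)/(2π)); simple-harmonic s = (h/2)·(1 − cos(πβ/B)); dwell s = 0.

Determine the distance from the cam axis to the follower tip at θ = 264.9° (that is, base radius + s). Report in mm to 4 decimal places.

seg 1 [0°–63.8°] dwell: s stays 0.0000
seg 2 [63.8°–204.5°] cycloidal, h=26: full span → s += 26 → s = 26.0000
seg 3 [204.5°–245.6°] cycloidal, h=27: full span → s += 27 → s = 53.0000
seg 4 [245.6°–360°] uniform, h=19: θ=264.9° here. β=19.3, B=114.4. 19·19.3/114.4 = 3.2054 → s = 56.2054
radial distance = base radius + s = 48 + 56.2054 = 104.2054

104.2054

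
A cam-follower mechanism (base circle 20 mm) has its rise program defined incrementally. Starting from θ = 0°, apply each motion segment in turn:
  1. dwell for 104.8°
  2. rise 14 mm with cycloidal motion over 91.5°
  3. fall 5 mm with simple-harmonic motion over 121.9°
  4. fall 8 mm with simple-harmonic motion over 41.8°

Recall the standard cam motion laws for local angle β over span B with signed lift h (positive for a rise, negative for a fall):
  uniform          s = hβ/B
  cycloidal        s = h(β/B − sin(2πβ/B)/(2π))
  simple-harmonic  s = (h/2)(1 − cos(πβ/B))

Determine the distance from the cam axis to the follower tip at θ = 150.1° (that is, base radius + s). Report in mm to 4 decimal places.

seg 1 [0°–104.8°] dwell: s stays 0.0000
seg 2 [104.8°–196.3°] cycloidal, h=14: θ=150.1° here. β=45.3, B=91.5. 14·(0.4951 − sin(2π·0.4951)/(2π)) = 6.8623 → s = 6.8623
radial distance = base radius + s = 20 + 6.8623 = 26.8623

26.8623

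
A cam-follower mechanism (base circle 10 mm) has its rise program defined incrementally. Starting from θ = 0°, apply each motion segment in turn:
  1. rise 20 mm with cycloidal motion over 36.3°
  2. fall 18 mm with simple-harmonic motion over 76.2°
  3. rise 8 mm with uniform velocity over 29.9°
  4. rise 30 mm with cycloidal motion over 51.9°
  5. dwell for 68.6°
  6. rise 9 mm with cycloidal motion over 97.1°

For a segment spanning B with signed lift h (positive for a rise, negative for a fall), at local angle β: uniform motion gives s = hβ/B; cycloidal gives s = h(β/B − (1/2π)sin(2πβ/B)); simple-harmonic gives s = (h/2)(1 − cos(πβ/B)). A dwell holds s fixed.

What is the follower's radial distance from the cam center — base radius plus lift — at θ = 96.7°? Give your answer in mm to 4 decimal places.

seg 1 [0°–36.3°] cycloidal, h=20: full span → s += 20 → s = 20.0000
seg 2 [36.3°–112.5°] simple-harmonic, h=-18: θ=96.7° here. β=60.4, B=76.2. -18/2·(1 − cos(π·0.7927)) = -16.1571 → s = 3.8429
radial distance = base radius + s = 10 + 3.8429 = 13.8429

13.8429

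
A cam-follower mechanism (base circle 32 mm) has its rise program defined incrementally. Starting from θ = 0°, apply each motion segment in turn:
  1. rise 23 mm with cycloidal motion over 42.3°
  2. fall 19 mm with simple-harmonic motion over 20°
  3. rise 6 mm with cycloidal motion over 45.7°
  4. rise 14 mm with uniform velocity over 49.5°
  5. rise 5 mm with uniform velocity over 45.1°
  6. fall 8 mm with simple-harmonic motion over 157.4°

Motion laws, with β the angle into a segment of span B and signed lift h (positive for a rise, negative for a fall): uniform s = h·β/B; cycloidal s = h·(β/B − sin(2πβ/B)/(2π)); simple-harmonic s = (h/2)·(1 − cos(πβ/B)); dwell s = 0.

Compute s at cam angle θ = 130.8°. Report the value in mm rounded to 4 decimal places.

seg 1 [0°–42.3°] cycloidal, h=23: full span → s += 23 → s = 23.0000
seg 2 [42.3°–62.3°] simple-harmonic, h=-19: full span → s += -19 → s = 4.0000
seg 3 [62.3°–108°] cycloidal, h=6: full span → s += 6 → s = 10.0000
seg 4 [108°–157.5°] uniform, h=14: θ=130.8° here. β=22.8, B=49.5. 14·22.8/49.5 = 6.4485 → s = 16.4485

16.4485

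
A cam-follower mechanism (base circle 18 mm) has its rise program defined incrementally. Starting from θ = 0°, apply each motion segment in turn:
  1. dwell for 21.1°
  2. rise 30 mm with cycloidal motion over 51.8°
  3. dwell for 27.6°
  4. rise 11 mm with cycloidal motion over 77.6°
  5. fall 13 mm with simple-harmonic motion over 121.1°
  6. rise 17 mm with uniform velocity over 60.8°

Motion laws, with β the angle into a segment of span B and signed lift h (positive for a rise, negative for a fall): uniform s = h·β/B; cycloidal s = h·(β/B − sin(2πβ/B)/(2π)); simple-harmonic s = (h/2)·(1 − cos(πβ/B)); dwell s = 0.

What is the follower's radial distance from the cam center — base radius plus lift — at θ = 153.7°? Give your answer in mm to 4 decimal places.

seg 1 [0°–21.1°] dwell: s stays 0.0000
seg 2 [21.1°–72.9°] cycloidal, h=30: full span → s += 30 → s = 30.0000
seg 3 [72.9°–100.5°] dwell: s stays 30.0000
seg 4 [100.5°–178.1°] cycloidal, h=11: θ=153.7° here. β=53.2, B=77.6. 11·(0.6856 − sin(2π·0.6856)/(2π)) = 9.1504 → s = 39.1504
radial distance = base radius + s = 18 + 39.1504 = 57.1504

57.1504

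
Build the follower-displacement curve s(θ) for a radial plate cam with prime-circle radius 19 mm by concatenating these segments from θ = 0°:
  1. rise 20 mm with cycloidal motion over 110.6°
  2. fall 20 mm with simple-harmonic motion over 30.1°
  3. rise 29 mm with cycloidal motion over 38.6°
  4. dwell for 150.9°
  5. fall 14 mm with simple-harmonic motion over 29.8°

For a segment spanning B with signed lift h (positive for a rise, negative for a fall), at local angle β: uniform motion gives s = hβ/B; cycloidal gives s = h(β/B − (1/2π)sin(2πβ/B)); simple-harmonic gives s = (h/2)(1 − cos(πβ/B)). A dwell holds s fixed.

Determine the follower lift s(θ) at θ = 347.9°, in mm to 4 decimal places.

seg 1 [0°–110.6°] cycloidal, h=20: full span → s += 20 → s = 20.0000
seg 2 [110.6°–140.7°] simple-harmonic, h=-20: full span → s += -20 → s = 0.0000
seg 3 [140.7°–179.3°] cycloidal, h=29: full span → s += 29 → s = 29.0000
seg 4 [179.3°–330.2°] dwell: s stays 29.0000
seg 5 [330.2°–360°] simple-harmonic, h=-14: θ=347.9° here. β=17.7, B=29.8. -14/2·(1 − cos(π·0.5940)) = -9.0364 → s = 19.9636

19.9636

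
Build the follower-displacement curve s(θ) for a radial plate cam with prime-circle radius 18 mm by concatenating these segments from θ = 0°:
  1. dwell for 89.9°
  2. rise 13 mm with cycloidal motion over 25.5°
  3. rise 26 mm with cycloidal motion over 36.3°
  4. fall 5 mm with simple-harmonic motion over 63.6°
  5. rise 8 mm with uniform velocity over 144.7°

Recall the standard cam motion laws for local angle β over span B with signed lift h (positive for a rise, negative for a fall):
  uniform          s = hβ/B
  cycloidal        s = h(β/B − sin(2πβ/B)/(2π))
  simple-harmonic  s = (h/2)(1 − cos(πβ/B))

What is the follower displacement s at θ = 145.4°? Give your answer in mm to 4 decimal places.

seg 1 [0°–89.9°] dwell: s stays 0.0000
seg 2 [89.9°–115.4°] cycloidal, h=13: full span → s += 13 → s = 13.0000
seg 3 [115.4°–151.7°] cycloidal, h=26: θ=145.4° here. β=30, B=36.3. 26·(0.8264 − sin(2π·0.8264)/(2π)) = 25.1574 → s = 38.1574

38.1574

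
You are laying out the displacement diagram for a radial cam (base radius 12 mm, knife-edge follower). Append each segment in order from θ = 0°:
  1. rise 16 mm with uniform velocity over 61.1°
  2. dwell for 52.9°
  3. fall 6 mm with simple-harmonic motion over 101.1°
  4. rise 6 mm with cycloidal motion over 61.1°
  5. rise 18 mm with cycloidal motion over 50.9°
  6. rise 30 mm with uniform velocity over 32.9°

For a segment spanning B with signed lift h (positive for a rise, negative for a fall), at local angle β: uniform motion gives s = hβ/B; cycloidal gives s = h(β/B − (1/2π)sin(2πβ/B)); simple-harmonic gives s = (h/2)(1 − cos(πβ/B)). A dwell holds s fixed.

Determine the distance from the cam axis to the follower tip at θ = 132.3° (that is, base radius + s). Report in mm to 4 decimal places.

seg 1 [0°–61.1°] uniform, h=16: full span → s += 16 → s = 16.0000
seg 2 [61.1°–114°] dwell: s stays 16.0000
seg 3 [114°–215.1°] simple-harmonic, h=-6: θ=132.3° here. β=18.3, B=101.1. -6/2·(1 − cos(π·0.1810)) = -0.4721 → s = 15.5279
radial distance = base radius + s = 12 + 15.5279 = 27.5279

27.5279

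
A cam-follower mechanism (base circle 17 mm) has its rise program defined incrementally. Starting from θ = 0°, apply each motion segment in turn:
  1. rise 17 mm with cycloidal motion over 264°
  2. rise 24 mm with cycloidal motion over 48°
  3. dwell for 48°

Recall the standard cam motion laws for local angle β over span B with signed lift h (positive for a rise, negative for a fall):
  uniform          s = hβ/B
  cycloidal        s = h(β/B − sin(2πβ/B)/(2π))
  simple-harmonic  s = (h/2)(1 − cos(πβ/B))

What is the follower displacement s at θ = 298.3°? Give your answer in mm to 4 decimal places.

seg 1 [0°–264°] cycloidal, h=17: full span → s += 17 → s = 17.0000
seg 2 [264°–312°] cycloidal, h=24: θ=298.3° here. β=34.3, B=48. 24·(0.7146 − sin(2π·0.7146)/(2π)) = 20.8755 → s = 37.8755

37.8755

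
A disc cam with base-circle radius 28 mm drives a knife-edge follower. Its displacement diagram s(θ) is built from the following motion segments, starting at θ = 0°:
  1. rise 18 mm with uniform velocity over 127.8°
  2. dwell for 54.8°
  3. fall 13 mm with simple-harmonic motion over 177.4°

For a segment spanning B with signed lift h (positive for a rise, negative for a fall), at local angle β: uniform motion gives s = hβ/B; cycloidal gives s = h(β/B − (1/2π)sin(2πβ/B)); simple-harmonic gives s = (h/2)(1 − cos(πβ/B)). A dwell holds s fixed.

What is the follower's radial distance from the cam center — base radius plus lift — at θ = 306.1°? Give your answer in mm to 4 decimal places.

seg 1 [0°–127.8°] uniform, h=18: full span → s += 18 → s = 18.0000
seg 2 [127.8°–182.6°] dwell: s stays 18.0000
seg 3 [182.6°–360°] simple-harmonic, h=-13: θ=306.1° here. β=123.5, B=177.4. -13/2·(1 − cos(π·0.6962)) = -10.2570 → s = 7.7430
radial distance = base radius + s = 28 + 7.7430 = 35.7430

35.7430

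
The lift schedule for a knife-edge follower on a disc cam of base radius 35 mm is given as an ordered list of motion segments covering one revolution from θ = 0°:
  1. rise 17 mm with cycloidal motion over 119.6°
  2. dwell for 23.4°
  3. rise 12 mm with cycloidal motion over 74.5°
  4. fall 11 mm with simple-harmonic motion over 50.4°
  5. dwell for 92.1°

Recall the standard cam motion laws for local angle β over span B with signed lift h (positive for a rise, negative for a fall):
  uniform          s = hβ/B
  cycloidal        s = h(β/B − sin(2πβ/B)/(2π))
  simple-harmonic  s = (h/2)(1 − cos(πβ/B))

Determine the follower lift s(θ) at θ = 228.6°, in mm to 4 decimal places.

seg 1 [0°–119.6°] cycloidal, h=17: full span → s += 17 → s = 17.0000
seg 2 [119.6°–143°] dwell: s stays 17.0000
seg 3 [143°–217.5°] cycloidal, h=12: full span → s += 12 → s = 29.0000
seg 4 [217.5°–267.9°] simple-harmonic, h=-11: θ=228.6° here. β=11.1, B=50.4. -11/2·(1 − cos(π·0.2202)) = -1.2648 → s = 27.7352

27.7352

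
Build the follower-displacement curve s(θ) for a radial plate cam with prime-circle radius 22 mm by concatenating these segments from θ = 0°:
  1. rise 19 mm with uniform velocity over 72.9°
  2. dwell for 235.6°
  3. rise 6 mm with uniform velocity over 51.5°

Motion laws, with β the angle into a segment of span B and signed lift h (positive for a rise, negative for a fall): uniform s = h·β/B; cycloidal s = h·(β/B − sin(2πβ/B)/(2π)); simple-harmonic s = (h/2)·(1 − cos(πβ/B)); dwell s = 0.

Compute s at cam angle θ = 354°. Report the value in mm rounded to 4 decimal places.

seg 1 [0°–72.9°] uniform, h=19: full span → s += 19 → s = 19.0000
seg 2 [72.9°–308.5°] dwell: s stays 19.0000
seg 3 [308.5°–360°] uniform, h=6: θ=354° here. β=45.5, B=51.5. 6·45.5/51.5 = 5.3010 → s = 24.3010

24.3010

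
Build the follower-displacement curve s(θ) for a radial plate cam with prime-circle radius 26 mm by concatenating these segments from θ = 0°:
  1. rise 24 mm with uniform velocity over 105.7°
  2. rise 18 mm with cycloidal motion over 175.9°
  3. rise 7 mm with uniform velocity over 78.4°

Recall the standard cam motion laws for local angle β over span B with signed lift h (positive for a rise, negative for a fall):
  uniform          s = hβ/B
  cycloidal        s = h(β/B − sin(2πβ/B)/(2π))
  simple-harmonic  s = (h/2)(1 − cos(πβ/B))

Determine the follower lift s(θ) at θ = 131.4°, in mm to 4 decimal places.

seg 1 [0°–105.7°] uniform, h=24: full span → s += 24 → s = 24.0000
seg 2 [105.7°–281.6°] cycloidal, h=18: θ=131.4° here. β=25.7, B=175.9. 18·(0.1461 − sin(2π·0.1461)/(2π)) = 0.3541 → s = 24.3541

24.3541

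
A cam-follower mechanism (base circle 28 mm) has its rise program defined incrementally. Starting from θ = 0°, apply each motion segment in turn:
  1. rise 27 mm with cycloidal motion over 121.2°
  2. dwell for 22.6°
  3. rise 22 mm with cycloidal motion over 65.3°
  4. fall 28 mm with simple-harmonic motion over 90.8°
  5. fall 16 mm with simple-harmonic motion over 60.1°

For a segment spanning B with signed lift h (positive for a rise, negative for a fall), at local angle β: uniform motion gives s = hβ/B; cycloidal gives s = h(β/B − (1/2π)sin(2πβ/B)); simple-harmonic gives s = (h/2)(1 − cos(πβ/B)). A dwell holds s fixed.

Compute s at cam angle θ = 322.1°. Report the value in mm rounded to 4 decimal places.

seg 1 [0°–121.2°] cycloidal, h=27: full span → s += 27 → s = 27.0000
seg 2 [121.2°–143.8°] dwell: s stays 27.0000
seg 3 [143.8°–209.1°] cycloidal, h=22: full span → s += 22 → s = 49.0000
seg 4 [209.1°–299.9°] simple-harmonic, h=-28: full span → s += -28 → s = 21.0000
seg 5 [299.9°–360°] simple-harmonic, h=-16: θ=322.1° here. β=22.2, B=60.1. -16/2·(1 − cos(π·0.3694)) = -4.8086 → s = 16.1914

16.1914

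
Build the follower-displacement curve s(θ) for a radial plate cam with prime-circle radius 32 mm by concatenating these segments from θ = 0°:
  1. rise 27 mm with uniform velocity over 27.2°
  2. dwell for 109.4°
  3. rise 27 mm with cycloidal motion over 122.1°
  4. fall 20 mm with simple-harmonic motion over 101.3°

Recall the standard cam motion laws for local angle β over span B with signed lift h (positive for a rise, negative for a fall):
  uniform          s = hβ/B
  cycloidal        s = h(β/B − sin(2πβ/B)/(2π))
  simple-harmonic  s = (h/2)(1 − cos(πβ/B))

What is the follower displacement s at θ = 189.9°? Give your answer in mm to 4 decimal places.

seg 1 [0°–27.2°] uniform, h=27: full span → s += 27 → s = 27.0000
seg 2 [27.2°–136.6°] dwell: s stays 27.0000
seg 3 [136.6°–258.7°] cycloidal, h=27: θ=189.9° here. β=53.3, B=122.1. 27·(0.4365 − sin(2π·0.4365)/(2π)) = 10.1176 → s = 37.1176

37.1176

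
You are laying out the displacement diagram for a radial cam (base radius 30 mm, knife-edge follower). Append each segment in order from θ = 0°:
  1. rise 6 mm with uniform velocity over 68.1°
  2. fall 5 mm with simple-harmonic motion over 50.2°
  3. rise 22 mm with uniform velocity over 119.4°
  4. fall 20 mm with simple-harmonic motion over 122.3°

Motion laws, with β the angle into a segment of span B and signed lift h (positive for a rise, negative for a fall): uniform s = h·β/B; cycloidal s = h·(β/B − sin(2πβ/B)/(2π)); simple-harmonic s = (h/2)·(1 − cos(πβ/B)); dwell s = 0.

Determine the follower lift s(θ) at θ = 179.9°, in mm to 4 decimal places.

seg 1 [0°–68.1°] uniform, h=6: full span → s += 6 → s = 6.0000
seg 2 [68.1°–118.3°] simple-harmonic, h=-5: full span → s += -5 → s = 1.0000
seg 3 [118.3°–237.7°] uniform, h=22: θ=179.9° here. β=61.6, B=119.4. 22·61.6/119.4 = 11.3501 → s = 12.3501

12.3501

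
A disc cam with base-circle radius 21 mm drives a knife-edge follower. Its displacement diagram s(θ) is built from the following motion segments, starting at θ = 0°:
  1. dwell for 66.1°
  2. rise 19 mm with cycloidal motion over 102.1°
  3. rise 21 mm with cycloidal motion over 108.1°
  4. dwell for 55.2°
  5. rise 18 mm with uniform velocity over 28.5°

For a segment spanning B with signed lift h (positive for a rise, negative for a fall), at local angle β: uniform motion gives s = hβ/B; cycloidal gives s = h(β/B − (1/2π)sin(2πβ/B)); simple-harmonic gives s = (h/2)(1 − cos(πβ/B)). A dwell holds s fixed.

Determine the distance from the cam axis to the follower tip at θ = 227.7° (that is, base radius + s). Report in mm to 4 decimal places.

seg 1 [0°–66.1°] dwell: s stays 0.0000
seg 2 [66.1°–168.2°] cycloidal, h=19: full span → s += 19 → s = 19.0000
seg 3 [168.2°–276.3°] cycloidal, h=21: θ=227.7° here. β=59.5, B=108.1. 21·(0.5504 − sin(2π·0.5504)/(2π)) = 12.5999 → s = 31.5999
radial distance = base radius + s = 21 + 31.5999 = 52.5999

52.5999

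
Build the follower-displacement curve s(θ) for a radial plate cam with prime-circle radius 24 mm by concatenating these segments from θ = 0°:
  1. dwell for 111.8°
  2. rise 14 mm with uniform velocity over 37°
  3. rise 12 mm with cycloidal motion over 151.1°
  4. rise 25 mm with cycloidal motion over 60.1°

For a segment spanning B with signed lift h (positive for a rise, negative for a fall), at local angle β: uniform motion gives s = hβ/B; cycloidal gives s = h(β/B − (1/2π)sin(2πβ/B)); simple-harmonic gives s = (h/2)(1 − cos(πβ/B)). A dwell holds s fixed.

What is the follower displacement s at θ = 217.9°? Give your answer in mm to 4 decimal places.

seg 1 [0°–111.8°] dwell: s stays 0.0000
seg 2 [111.8°–148.8°] uniform, h=14: full span → s += 14 → s = 14.0000
seg 3 [148.8°–299.9°] cycloidal, h=12: θ=217.9° here. β=69.1, B=151.1. 12·(0.4573 − sin(2π·0.4573)/(2π)) = 4.9816 → s = 18.9816

18.9816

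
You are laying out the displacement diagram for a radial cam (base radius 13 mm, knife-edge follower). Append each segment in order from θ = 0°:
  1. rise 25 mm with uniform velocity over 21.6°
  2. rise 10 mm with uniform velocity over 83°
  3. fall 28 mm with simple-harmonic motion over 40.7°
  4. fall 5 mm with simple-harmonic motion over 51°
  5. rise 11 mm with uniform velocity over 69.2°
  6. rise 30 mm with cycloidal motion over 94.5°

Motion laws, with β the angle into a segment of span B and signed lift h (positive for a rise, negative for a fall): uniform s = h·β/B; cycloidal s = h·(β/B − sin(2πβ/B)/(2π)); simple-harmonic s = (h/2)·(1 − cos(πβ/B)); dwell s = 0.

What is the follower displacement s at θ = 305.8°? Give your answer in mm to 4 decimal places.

seg 1 [0°–21.6°] uniform, h=25: full span → s += 25 → s = 25.0000
seg 2 [21.6°–104.6°] uniform, h=10: full span → s += 10 → s = 35.0000
seg 3 [104.6°–145.3°] simple-harmonic, h=-28: full span → s += -28 → s = 7.0000
seg 4 [145.3°–196.3°] simple-harmonic, h=-5: full span → s += -5 → s = 2.0000
seg 5 [196.3°–265.5°] uniform, h=11: full span → s += 11 → s = 13.0000
seg 6 [265.5°–360°] cycloidal, h=30: θ=305.8° here. β=40.3, B=94.5. 30·(0.4265 − sin(2π·0.4265)/(2π)) = 10.6650 → s = 23.6650

23.6650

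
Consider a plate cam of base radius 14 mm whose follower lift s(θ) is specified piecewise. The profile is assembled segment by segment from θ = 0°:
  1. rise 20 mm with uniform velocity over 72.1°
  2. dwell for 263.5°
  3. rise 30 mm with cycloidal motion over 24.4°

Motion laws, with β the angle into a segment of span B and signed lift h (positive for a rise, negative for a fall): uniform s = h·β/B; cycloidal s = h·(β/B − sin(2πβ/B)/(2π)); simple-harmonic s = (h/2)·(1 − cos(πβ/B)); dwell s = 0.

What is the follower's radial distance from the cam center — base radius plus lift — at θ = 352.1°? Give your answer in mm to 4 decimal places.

seg 1 [0°–72.1°] uniform, h=20: full span → s += 20 → s = 20.0000
seg 2 [72.1°–335.6°] dwell: s stays 20.0000
seg 3 [335.6°–360°] cycloidal, h=30: θ=352.1° here. β=16.5, B=24.4. 30·(0.6762 − sin(2π·0.6762)/(2π)) = 24.5577 → s = 44.5577
radial distance = base radius + s = 14 + 44.5577 = 58.5577

58.5577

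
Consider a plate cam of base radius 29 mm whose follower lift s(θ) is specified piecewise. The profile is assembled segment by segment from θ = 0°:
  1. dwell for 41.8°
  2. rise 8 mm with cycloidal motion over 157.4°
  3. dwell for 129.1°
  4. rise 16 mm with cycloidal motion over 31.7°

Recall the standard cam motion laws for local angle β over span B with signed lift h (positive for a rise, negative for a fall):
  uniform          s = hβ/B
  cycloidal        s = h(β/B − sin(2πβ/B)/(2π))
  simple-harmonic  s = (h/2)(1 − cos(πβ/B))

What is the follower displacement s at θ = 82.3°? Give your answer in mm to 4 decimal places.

seg 1 [0°–41.8°] dwell: s stays 0.0000
seg 2 [41.8°–199.2°] cycloidal, h=8: θ=82.3° here. β=40.5, B=157.4. 8·(0.2573 − sin(2π·0.2573)/(2π)) = 0.7866 → s = 0.7866

0.7866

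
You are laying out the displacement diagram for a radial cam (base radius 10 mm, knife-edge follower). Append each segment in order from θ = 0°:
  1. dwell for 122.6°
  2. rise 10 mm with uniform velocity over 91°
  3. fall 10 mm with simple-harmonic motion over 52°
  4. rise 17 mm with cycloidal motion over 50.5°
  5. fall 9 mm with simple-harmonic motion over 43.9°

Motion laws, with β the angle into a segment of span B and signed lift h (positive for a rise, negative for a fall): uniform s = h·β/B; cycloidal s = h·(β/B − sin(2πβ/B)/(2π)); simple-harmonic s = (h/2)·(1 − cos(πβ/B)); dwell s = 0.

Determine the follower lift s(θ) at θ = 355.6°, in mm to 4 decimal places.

seg 1 [0°–122.6°] dwell: s stays 0.0000
seg 2 [122.6°–213.6°] uniform, h=10: full span → s += 10 → s = 10.0000
seg 3 [213.6°–265.6°] simple-harmonic, h=-10: full span → s += -10 → s = 0.0000
seg 4 [265.6°–316.1°] cycloidal, h=17: full span → s += 17 → s = 17.0000
seg 5 [316.1°–360°] simple-harmonic, h=-9: θ=355.6° here. β=39.5, B=43.9. -9/2·(1 − cos(π·0.8998)) = -8.7788 → s = 8.2212

8.2212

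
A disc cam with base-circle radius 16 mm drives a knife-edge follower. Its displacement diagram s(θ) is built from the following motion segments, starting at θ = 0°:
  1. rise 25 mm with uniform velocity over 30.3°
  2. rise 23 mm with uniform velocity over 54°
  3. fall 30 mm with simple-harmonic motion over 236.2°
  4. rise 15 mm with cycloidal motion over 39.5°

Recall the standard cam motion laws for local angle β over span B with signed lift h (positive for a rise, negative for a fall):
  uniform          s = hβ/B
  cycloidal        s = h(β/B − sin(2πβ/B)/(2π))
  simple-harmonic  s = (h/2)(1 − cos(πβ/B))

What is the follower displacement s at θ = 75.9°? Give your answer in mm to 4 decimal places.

seg 1 [0°–30.3°] uniform, h=25: full span → s += 25 → s = 25.0000
seg 2 [30.3°–84.3°] uniform, h=23: θ=75.9° here. β=45.6, B=54. 23·45.6/54 = 19.4222 → s = 44.4222

44.4222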